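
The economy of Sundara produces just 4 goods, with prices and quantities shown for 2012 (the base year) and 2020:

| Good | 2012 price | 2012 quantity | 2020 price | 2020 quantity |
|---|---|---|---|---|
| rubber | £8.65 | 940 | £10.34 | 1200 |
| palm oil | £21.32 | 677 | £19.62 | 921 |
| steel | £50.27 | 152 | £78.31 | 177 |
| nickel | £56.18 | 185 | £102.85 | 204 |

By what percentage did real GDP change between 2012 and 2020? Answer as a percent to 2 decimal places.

Real GDP 2012 = Nominal GDP 2012 = 8.65·940 + 21.32·677 + 50.27·152 + 56.18·185 = 40598.98.
Real GDP 2020 (at 2012 prices) = 8.65·1200 + 21.32·921 + 50.27·177 + 56.18·204 = 50374.23.
Real growth = 50374.23/40598.98 − 1 = 0.2408.

24.08%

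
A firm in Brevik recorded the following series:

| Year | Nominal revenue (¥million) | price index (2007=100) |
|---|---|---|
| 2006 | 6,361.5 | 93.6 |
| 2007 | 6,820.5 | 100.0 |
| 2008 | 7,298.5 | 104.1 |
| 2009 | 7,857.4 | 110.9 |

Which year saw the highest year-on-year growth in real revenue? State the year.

2007: real = 6820.5/1.000 = 6820.50; growth vs 2006 (6796.47) = 0.35%.
2008: real = 7298.5/1.041 = 7011.05; growth vs 2007 (6820.50) = 2.79%.
2009: real = 7857.4/1.109 = 7085.12; growth vs 2008 (7011.05) = 1.06%.

2008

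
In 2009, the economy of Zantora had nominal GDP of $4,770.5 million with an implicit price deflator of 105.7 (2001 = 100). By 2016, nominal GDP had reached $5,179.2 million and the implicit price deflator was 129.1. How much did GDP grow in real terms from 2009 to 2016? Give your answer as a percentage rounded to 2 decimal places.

-11.11%

Real GDP 2009 = 4770.5 / 1.057 = 4513.25.
Real GDP 2016 = 5179.2 / 1.291 = 4011.77.
Real growth = 4011.77 / 4513.25 − 1 = -0.1111.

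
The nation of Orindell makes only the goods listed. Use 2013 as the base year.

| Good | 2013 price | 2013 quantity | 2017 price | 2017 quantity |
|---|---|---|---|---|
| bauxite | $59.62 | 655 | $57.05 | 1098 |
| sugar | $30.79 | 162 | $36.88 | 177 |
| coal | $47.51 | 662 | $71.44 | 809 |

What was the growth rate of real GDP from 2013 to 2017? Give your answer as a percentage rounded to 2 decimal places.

Real GDP 2013 = Nominal GDP 2013 = 59.62·655 + 30.79·162 + 47.51·662 = 75490.70.
Real GDP 2017 (at 2013 prices) = 59.62·1098 + 30.79·177 + 47.51·809 = 109348.18.
Real growth = 109348.18/75490.70 − 1 = 0.4485.

44.85%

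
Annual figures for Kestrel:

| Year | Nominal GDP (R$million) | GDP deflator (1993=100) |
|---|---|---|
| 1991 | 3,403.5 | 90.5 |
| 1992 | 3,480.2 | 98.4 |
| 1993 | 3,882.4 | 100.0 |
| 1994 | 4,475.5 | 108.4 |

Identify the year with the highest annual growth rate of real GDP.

1992: real = 3480.2/0.984 = 3536.79; growth vs 1991 (3760.77) = -5.96%.
1993: real = 3882.4/1.000 = 3882.40; growth vs 1992 (3536.79) = 9.77%.
1994: real = 4475.5/1.084 = 4128.69; growth vs 1993 (3882.40) = 6.34%.

1993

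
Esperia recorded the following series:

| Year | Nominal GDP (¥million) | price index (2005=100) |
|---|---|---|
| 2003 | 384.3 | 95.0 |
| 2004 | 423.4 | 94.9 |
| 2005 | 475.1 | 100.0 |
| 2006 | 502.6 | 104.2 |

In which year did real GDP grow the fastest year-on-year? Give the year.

2004: real = 423.4/0.949 = 446.15; growth vs 2003 (404.53) = 10.29%.
2005: real = 475.1/1.000 = 475.10; growth vs 2004 (446.15) = 6.49%.
2006: real = 502.6/1.042 = 482.34; growth vs 2005 (475.10) = 1.52%.

2004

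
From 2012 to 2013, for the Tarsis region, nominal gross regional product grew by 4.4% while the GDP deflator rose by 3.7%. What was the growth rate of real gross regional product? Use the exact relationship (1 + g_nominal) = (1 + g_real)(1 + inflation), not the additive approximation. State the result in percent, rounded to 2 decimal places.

(1 + g_nom) = (1 + g_real)(1 + π), so g_real = 1.0440 / 1.0370 − 1 = 0.00675.

0.68%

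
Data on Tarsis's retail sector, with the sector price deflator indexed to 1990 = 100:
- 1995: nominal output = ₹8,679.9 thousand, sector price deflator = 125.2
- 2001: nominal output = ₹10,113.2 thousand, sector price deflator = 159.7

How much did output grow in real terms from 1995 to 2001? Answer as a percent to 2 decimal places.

-8.66%

Deflate each year: 1995 → 8679.9/1.252 = 6932.83; 2001 → 10113.2/1.597 = 6332.62.
So real output changed by 6332.62/6932.83 − 1 = -0.0866, i.e. -8.66%.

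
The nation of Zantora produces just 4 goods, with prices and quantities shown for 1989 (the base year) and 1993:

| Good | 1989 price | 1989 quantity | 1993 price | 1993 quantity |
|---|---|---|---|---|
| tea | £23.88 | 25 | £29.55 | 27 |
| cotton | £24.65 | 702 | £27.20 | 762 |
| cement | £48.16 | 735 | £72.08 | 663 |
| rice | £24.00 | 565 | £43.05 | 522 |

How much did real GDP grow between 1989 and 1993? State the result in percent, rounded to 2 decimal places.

Real GDP 1989 = Nominal GDP 1989 = 23.88·25 + 24.65·702 + 48.16·735 + 24.00·565 = 66858.90.
Real GDP 1993 (at 1989 prices) = 23.88·27 + 24.65·762 + 48.16·663 + 24.00·522 = 63886.14.
Real growth = 63886.14/66858.90 − 1 = -0.0445.

-4.45%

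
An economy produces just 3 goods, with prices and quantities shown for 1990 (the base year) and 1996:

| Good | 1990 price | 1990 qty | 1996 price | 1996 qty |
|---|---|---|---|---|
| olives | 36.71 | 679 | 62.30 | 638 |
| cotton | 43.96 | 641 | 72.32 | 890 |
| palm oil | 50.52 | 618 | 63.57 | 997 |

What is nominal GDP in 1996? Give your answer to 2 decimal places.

Nominal GDP 1996 = Σ (p_1996 × q_1996) = 62.30·638 + 72.32·890 + 63.57·997 = 167491.49.

167491.49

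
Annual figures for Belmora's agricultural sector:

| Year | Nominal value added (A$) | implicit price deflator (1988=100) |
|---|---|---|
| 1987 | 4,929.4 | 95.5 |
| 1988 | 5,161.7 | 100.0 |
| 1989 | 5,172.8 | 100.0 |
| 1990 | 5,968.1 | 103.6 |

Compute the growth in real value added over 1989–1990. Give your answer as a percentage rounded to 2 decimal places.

Real value added 1989 = 5172.8/1.000 = 5172.80.
Real value added 1990 = 5968.1/1.036 = 5760.71.
Change = 5760.71/5172.80 − 1 = 0.1137.

11.37%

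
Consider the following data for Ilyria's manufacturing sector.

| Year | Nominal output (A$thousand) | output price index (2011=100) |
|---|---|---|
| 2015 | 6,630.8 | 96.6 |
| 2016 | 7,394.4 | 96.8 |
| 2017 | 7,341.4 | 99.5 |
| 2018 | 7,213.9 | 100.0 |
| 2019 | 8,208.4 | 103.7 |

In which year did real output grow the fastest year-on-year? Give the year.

2016

2016: real = 7394.4/0.968 = 7638.84; growth vs 2015 (6864.18) = 11.29%.
2017: real = 7341.4/0.995 = 7378.29; growth vs 2016 (7638.84) = -3.41%.
2018: real = 7213.9/1.000 = 7213.90; growth vs 2017 (7378.29) = -2.23%.
2019: real = 8208.4/1.037 = 7915.53; growth vs 2018 (7213.90) = 9.73%.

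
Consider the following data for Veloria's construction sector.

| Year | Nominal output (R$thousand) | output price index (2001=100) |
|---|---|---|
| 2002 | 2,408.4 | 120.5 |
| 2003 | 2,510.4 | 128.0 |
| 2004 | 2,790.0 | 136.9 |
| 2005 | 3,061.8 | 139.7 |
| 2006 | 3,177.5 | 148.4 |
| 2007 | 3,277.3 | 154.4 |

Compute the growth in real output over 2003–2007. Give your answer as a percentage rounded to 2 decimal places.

Real output 2003 = 2510.4/1.280 = 1961.25.
Real output 2007 = 3277.3/1.544 = 2122.60.
Change = 2122.60/1961.25 − 1 = 0.0823.

8.23%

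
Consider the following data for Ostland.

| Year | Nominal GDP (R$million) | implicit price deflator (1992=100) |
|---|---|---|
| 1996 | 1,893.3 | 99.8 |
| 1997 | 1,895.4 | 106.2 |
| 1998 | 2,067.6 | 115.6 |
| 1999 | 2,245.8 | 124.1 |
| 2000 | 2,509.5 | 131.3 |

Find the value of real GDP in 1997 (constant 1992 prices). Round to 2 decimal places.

R$1,784.75 million

Real GDP 1997 = 1895.4 / 1.062 = 1784.75.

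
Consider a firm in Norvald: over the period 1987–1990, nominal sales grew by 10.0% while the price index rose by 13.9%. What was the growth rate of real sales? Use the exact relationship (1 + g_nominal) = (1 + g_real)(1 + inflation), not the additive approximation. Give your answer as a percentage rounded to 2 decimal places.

-3.42%

(1 + g_nom) = (1 + g_real)(1 + π), so g_real = 1.1000 / 1.1390 − 1 = -0.03424.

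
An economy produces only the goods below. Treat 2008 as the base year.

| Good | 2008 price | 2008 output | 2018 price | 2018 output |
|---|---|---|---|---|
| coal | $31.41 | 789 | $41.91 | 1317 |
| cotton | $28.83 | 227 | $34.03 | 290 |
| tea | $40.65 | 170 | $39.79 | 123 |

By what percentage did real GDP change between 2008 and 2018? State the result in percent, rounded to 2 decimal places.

Real GDP 2008 = Nominal GDP 2008 = 31.41·789 + 28.83·227 + 40.65·170 = 38237.40.
Real GDP 2018 (at 2008 prices) = 31.41·1317 + 28.83·290 + 40.65·123 = 54727.62.
Real growth = 54727.62/38237.40 − 1 = 0.4313.

43.13%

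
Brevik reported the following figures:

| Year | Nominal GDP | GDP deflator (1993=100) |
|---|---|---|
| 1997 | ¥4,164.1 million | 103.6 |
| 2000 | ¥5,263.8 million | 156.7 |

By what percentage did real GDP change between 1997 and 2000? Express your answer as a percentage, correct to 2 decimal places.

-16.43%

Real GDP 1997 = 4164.1 / 1.036 = 4019.40.
Real GDP 2000 = 5263.8 / 1.567 = 3359.16.
Real growth = 3359.16 / 4019.40 − 1 = -0.1643.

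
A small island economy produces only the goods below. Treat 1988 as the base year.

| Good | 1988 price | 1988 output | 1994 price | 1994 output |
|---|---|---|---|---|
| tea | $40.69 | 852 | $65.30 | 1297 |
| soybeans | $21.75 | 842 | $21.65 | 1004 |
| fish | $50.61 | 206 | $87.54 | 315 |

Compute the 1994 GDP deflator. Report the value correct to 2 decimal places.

Nominal GDP 1994 = 65.30·1297 + 21.65·1004 + 87.54·315 = 134005.80.
Real GDP 1994 (at 1988 prices) = 40.69·1297 + 21.75·1004 + 50.61·315 = 90554.08.
Deflator = Nominal/Real × 100 = 134005.80/90554.08 × 100 = 147.984.

147.98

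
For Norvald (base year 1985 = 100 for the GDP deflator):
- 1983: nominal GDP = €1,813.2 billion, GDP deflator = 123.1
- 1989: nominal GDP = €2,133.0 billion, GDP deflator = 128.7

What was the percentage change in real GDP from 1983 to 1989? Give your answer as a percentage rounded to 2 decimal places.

12.52%

Deflate each year: 1983 → 1813.2/1.231 = 1472.95; 1989 → 2133.0/1.287 = 1657.34.
So real GDP changed by 1657.34/1472.95 − 1 = 0.1252, i.e. 12.52%.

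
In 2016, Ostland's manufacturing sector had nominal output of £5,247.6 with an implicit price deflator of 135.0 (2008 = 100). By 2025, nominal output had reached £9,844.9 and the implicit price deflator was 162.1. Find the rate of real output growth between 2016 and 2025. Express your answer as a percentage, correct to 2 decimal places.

56.24%

Real output 2016 = 5247.6 / 1.350 = 3887.11.
Real output 2025 = 9844.9 / 1.621 = 6073.35.
Real growth = 6073.35 / 3887.11 − 1 = 0.5624.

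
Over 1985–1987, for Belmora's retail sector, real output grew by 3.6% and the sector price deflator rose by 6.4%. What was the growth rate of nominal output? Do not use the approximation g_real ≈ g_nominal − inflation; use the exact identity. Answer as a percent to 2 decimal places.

10.23%

(1 + g_nom) = (1 + g_real)(1 + π) = 1.0360 × 1.0640 = 1.10230.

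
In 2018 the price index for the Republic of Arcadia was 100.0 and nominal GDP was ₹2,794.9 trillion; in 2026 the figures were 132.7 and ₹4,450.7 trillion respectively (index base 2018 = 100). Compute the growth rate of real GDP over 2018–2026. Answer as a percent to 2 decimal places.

20.00%

Real GDP 2018 = 2794.9 / 1.000 = 2794.90.
Real GDP 2026 = 4450.7 / 1.327 = 3353.96.
Real growth = 3353.96 / 2794.90 − 1 = 0.2000.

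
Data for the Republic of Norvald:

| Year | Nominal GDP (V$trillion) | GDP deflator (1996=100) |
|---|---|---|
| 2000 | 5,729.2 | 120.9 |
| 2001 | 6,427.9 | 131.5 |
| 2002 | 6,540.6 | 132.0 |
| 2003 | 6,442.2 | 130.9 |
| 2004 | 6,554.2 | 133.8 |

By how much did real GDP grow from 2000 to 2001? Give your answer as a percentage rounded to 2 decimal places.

Real GDP 2000 = 5729.2/1.209 = 4738.79.
Real GDP 2001 = 6427.9/1.315 = 4888.14.
Change = 4888.14/4738.79 − 1 = 0.0315.

3.15%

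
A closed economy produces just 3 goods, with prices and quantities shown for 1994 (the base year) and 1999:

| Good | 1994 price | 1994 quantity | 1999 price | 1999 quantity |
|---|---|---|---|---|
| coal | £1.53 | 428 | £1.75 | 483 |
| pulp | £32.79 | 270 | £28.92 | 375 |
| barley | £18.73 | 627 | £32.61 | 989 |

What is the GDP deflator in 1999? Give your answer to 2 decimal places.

139.24

Nominal GDP 1999 = 1.75·483 + 28.92·375 + 32.61·989 = 43941.54.
Real GDP 1999 (at 1994 prices) = 1.53·483 + 32.79·375 + 18.73·989 = 31559.21.
Deflator = Nominal/Real × 100 = 43941.54/31559.21 × 100 = 139.235.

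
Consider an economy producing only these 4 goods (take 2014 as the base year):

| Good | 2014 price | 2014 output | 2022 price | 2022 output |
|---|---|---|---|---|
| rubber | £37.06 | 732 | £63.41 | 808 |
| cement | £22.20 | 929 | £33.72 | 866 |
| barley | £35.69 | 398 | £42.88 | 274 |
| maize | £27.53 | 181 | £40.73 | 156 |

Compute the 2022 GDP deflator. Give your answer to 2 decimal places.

Nominal GDP 2022 = 63.41·808 + 33.72·866 + 42.88·274 + 40.73·156 = 98539.80.
Real GDP 2022 (at 2014 prices) = 37.06·808 + 22.20·866 + 35.69·274 + 27.53·156 = 63243.42.
Deflator = Nominal/Real × 100 = 98539.80/63243.42 × 100 = 155.810.

155.81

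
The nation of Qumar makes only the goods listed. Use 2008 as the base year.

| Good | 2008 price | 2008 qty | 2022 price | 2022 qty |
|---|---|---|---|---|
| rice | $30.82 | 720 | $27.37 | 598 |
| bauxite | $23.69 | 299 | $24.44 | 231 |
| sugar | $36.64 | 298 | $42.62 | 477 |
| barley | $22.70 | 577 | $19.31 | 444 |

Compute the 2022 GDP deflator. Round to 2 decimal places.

98.95

Nominal GDP 2022 = 27.37·598 + 24.44·231 + 42.62·477 + 19.31·444 = 50916.28.
Real GDP 2022 (at 2008 prices) = 30.82·598 + 23.69·231 + 36.64·477 + 22.70·444 = 51458.83.
Deflator = Nominal/Real × 100 = 50916.28/51458.83 × 100 = 98.946.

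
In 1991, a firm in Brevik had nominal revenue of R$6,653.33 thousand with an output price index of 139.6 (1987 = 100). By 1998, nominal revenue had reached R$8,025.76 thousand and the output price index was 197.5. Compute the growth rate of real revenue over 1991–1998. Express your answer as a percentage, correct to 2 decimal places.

-14.74%

Deflate each year: 1991 → 6653.33/1.396 = 4766.00; 1998 → 8025.76/1.975 = 4063.68.
So real revenue changed by 4063.68/4766.00 − 1 = -0.1474, i.e. -14.74%.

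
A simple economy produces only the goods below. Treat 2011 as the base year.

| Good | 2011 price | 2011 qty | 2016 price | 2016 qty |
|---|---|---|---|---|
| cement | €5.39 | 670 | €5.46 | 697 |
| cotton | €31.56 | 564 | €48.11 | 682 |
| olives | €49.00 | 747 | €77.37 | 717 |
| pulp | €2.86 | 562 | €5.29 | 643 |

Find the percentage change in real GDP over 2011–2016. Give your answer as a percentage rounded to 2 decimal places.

4.41%

Real GDP 2011 = Nominal GDP 2011 = 5.39·670 + 31.56·564 + 49.00·747 + 2.86·562 = 59621.46.
Real GDP 2016 (at 2011 prices) = 5.39·697 + 31.56·682 + 49.00·717 + 2.86·643 = 62252.73.
Real growth = 62252.73/59621.46 − 1 = 0.0441.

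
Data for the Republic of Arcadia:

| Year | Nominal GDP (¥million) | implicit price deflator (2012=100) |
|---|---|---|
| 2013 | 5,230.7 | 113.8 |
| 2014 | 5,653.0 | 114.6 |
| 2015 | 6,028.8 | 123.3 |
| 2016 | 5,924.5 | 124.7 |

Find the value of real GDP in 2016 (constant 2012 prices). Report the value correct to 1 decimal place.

¥4,751.0 million

Real GDP 2016 = 5924.5 / 1.247 = 4751.00.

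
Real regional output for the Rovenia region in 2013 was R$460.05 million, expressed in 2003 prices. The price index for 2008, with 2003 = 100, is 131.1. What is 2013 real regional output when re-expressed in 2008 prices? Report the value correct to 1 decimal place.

R$603.1 million

Real regional output in 2008 prices = Real regional output in 2003 prices × (P_2008/P_2003) = 460.05 × 1.311 = 603.13.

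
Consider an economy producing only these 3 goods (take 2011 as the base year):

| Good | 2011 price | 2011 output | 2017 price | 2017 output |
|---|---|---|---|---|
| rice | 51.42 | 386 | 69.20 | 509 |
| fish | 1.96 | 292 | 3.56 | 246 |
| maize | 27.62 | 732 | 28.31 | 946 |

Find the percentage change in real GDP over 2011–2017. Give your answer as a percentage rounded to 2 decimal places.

Real GDP 2011 = Nominal GDP 2011 = 51.42·386 + 1.96·292 + 27.62·732 = 40638.28.
Real GDP 2017 (at 2011 prices) = 51.42·509 + 1.96·246 + 27.62·946 = 52783.46.
Real growth = 52783.46/40638.28 − 1 = 0.2989.

29.89%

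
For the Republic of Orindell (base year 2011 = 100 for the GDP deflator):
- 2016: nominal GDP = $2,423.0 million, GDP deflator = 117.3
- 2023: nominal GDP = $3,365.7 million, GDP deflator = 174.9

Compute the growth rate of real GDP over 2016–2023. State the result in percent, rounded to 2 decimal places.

-6.84%

Real GDP 2016 = 2423.0 / 1.173 = 2065.64.
Real GDP 2023 = 3365.7 / 1.749 = 1924.36.
Real growth = 1924.36 / 2065.64 − 1 = -0.0684.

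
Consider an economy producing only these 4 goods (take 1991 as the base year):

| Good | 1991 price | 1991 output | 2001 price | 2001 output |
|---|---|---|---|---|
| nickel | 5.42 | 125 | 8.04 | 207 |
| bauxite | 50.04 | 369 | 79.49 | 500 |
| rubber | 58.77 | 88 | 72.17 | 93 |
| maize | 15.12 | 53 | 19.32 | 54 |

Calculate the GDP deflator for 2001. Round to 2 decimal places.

151.63

Nominal GDP 2001 = 8.04·207 + 79.49·500 + 72.17·93 + 19.32·54 = 49164.37.
Real GDP 2001 (at 1991 prices) = 5.42·207 + 50.04·500 + 58.77·93 + 15.12·54 = 32424.03.
Deflator = Nominal/Real × 100 = 49164.37/32424.03 × 100 = 151.629.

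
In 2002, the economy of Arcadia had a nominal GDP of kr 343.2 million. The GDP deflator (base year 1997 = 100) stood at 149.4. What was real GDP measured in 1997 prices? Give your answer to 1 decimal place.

kr 229.7 million

Real GDP = Nominal / (GDP deflator/100) = 343.2 / 1.494 = 229.72.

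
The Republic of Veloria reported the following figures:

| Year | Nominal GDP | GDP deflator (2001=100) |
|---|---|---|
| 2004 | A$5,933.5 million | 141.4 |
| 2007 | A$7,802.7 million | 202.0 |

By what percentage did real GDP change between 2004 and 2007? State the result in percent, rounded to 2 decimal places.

-7.95%

Real GDP 2004 = 5933.5 / 1.414 = 4196.25.
Real GDP 2007 = 7802.7 / 2.020 = 3862.72.
Real growth = 3862.72 / 4196.25 − 1 = -0.0795.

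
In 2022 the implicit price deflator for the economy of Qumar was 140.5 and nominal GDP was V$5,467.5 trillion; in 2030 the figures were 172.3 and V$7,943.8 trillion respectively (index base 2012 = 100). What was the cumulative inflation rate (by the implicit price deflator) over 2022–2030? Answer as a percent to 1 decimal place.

22.6%

Price-level change = 172.3 / 140.5 − 1 = 0.2263.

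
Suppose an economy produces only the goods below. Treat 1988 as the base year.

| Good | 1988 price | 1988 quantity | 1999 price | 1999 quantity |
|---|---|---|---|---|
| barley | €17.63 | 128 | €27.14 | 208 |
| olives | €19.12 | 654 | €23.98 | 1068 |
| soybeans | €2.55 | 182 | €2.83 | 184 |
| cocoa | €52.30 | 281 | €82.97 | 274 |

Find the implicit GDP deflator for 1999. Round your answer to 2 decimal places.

Nominal GDP 1999 = 27.14·208 + 23.98·1068 + 2.83·184 + 82.97·274 = 54510.26.
Real GDP 1999 (at 1988 prices) = 17.63·208 + 19.12·1068 + 2.55·184 + 52.30·274 = 38886.60.
Deflator = Nominal/Real × 100 = 54510.26/38886.60 × 100 = 140.177.

140.18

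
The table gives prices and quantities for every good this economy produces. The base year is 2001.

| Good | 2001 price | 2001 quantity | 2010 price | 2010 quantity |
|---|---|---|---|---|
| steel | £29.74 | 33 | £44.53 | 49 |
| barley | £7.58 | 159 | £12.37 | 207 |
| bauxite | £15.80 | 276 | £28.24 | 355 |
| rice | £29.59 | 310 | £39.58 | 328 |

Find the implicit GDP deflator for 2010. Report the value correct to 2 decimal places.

151.30

Nominal GDP 2010 = 44.53·49 + 12.37·207 + 28.24·355 + 39.58·328 = 27750.00.
Real GDP 2010 (at 2001 prices) = 29.74·49 + 7.58·207 + 15.80·355 + 29.59·328 = 18340.84.
Deflator = Nominal/Real × 100 = 27750.00/18340.84 × 100 = 151.302.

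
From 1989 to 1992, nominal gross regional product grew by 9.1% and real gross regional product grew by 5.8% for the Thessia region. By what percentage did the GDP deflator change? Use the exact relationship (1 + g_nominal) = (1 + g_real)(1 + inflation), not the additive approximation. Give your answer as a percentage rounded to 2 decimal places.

(1 + g_nom) = (1 + g_real)(1 + π), so π = 1.0910 / 1.0580 − 1 = 0.03119.

3.12%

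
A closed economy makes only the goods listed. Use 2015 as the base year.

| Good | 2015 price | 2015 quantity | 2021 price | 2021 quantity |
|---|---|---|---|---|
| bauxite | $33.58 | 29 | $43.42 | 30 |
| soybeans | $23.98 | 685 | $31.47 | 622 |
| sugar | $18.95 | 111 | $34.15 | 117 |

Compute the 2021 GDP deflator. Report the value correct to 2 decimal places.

137.11

Nominal GDP 2021 = 43.42·30 + 31.47·622 + 34.15·117 = 24872.49.
Real GDP 2021 (at 2015 prices) = 33.58·30 + 23.98·622 + 18.95·117 = 18140.11.
Deflator = Nominal/Real × 100 = 24872.49/18140.11 × 100 = 137.113.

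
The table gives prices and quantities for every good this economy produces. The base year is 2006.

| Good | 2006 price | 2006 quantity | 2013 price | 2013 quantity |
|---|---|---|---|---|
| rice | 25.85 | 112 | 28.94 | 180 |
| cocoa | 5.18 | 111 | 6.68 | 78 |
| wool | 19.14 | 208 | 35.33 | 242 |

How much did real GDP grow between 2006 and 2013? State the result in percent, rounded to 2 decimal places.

30.03%

Real GDP 2006 = Nominal GDP 2006 = 25.85·112 + 5.18·111 + 19.14·208 = 7451.30.
Real GDP 2013 (at 2006 prices) = 25.85·180 + 5.18·78 + 19.14·242 = 9688.92.
Real growth = 9688.92/7451.30 − 1 = 0.3003.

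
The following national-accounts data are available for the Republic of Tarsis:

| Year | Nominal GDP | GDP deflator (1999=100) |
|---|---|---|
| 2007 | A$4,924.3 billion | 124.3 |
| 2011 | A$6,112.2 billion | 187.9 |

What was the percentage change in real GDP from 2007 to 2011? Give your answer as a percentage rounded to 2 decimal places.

-17.89%

Deflate each year: 2007 → 4924.3/1.243 = 3961.63; 2011 → 6112.2/1.879 = 3252.90.
So real GDP changed by 3252.90/3961.63 − 1 = -0.1789, i.e. -17.89%.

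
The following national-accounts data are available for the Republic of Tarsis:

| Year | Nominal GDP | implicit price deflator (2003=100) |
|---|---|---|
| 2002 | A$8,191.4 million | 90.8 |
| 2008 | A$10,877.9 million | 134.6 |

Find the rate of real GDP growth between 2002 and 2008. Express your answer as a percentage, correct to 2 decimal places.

-10.42%

Real GDP 2002 = 8191.4 / 0.908 = 9021.37.
Real GDP 2008 = 10877.9 / 1.346 = 8081.65.
Real growth = 8081.65 / 9021.37 − 1 = -0.1042.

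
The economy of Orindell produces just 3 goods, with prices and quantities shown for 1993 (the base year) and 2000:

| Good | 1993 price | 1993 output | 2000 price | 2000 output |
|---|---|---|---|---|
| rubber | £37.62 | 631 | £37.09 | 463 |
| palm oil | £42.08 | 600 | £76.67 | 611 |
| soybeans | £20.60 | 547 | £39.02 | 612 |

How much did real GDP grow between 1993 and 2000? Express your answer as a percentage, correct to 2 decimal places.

Real GDP 1993 = Nominal GDP 1993 = 37.62·631 + 42.08·600 + 20.60·547 = 60254.42.
Real GDP 2000 (at 1993 prices) = 37.62·463 + 42.08·611 + 20.60·612 = 55736.14.
Real growth = 55736.14/60254.42 − 1 = -0.0750.

-7.50%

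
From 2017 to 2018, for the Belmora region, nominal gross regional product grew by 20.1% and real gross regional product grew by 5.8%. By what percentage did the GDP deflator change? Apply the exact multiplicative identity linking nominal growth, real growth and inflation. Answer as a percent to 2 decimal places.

13.52%

(1 + g_nom) = (1 + g_real)(1 + π), so π = 1.2010 / 1.0580 − 1 = 0.13516.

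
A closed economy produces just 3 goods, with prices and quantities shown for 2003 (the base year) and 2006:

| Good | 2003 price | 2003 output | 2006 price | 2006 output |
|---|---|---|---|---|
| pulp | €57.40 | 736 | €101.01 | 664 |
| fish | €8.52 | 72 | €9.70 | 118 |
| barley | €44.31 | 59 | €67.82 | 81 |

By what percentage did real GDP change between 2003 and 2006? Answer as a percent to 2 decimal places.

-6.08%

Real GDP 2003 = Nominal GDP 2003 = 57.40·736 + 8.52·72 + 44.31·59 = 45474.13.
Real GDP 2006 (at 2003 prices) = 57.40·664 + 8.52·118 + 44.31·81 = 42708.07.
Real growth = 42708.07/45474.13 − 1 = -0.0608.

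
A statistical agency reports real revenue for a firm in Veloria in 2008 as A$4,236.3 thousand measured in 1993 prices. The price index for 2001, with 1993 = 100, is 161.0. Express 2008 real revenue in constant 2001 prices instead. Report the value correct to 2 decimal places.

Real revenue in 2001 prices = Real revenue in 1993 prices × (P_2001/P_1993) = 4236.3 × 1.610 = 6820.44.

A$6,820.44 thousand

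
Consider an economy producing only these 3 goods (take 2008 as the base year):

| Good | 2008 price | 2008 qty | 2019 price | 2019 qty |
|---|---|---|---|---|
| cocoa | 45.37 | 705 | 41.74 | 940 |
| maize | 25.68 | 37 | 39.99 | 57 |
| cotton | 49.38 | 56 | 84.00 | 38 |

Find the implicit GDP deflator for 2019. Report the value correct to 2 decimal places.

Nominal GDP 2019 = 41.74·940 + 39.99·57 + 84.00·38 = 44707.03.
Real GDP 2019 (at 2008 prices) = 45.37·940 + 25.68·57 + 49.38·38 = 45988.00.
Deflator = Nominal/Real × 100 = 44707.03/45988.00 × 100 = 97.215.

97.21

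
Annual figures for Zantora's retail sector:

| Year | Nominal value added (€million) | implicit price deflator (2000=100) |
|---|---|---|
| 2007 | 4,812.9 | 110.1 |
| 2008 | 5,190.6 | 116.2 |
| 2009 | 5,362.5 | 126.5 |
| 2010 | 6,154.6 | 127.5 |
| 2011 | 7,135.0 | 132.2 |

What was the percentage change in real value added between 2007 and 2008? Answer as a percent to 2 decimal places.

Real value added 2007 = 4812.9/1.101 = 4371.39.
Real value added 2008 = 5190.6/1.162 = 4466.95.
Change = 4466.95/4371.39 − 1 = 0.0219.

2.19%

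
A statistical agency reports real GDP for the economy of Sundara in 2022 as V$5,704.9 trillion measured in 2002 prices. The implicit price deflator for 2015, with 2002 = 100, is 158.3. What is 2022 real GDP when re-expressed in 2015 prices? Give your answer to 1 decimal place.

V$9,030.9 trillion

Real GDP in 2015 prices = Real GDP in 2002 prices × (P_2015/P_2002) = 5704.9 × 1.583 = 9030.86.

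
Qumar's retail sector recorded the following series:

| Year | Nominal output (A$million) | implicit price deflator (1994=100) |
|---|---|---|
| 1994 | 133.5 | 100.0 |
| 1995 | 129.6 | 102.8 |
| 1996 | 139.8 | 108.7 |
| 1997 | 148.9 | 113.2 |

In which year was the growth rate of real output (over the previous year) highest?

1995: real = 129.6/1.028 = 126.07; growth vs 1994 (133.50) = -5.57%.
1996: real = 139.8/1.087 = 128.61; growth vs 1995 (126.07) = 2.01%.
1997: real = 148.9/1.132 = 131.54; growth vs 1996 (128.61) = 2.28%.

1997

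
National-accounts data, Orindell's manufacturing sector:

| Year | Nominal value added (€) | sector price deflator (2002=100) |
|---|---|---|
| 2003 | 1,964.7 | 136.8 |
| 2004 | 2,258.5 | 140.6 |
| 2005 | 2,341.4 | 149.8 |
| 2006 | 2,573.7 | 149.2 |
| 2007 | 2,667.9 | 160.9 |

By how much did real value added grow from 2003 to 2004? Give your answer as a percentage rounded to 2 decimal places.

11.85%

Real value added 2003 = 1964.7/1.368 = 1436.18.
Real value added 2004 = 2258.5/1.406 = 1606.33.
Change = 1606.33/1436.18 − 1 = 0.1185.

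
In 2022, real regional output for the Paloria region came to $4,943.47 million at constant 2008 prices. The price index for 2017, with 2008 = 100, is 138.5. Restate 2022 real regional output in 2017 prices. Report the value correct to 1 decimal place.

Real regional output in 2017 prices = Real regional output in 2008 prices × (P_2017/P_2008) = 4943.47 × 1.385 = 6846.71.

$6,846.7 million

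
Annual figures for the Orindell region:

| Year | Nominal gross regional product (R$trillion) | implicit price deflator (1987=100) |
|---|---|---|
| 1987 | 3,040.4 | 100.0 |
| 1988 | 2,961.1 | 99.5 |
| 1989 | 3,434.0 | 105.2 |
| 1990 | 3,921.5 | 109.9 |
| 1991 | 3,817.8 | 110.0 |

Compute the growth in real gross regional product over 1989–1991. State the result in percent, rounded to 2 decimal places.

Real gross regional product 1989 = 3434.0/1.052 = 3264.26.
Real gross regional product 1991 = 3817.8/1.100 = 3470.73.
Change = 3470.73/3264.26 − 1 = 0.0633.

6.33%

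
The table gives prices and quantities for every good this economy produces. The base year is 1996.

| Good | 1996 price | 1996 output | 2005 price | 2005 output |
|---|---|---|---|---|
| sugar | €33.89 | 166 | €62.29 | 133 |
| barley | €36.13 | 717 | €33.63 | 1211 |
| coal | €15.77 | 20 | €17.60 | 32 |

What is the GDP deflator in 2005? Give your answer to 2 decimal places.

Nominal GDP 2005 = 62.29·133 + 33.63·1211 + 17.60·32 = 49573.70.
Real GDP 2005 (at 1996 prices) = 33.89·133 + 36.13·1211 + 15.77·32 = 48765.44.
Deflator = Nominal/Real × 100 = 49573.70/48765.44 × 100 = 101.657.

101.66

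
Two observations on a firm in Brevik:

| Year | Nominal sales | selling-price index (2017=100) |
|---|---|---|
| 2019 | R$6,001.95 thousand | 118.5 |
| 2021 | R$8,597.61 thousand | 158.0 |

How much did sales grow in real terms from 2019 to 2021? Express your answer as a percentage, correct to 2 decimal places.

7.44%

Deflate each year: 2019 → 6001.95/1.185 = 5064.94; 2021 → 8597.61/1.580 = 5441.53.
So real sales changed by 5441.53/5064.94 − 1 = 0.0744, i.e. 7.44%.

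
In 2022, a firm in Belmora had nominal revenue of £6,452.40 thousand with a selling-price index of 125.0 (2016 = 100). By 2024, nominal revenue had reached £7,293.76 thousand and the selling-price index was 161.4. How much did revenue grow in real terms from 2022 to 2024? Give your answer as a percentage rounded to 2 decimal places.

-12.45%

Deflate each year: 2022 → 6452.40/1.250 = 5161.92; 2024 → 7293.76/1.614 = 4519.06.
So real revenue changed by 4519.06/5161.92 − 1 = -0.1245, i.e. -12.45%.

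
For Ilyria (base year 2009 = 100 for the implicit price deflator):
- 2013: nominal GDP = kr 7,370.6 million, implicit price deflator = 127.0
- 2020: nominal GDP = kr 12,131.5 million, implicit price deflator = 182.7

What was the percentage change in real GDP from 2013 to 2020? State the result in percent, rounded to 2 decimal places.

Real GDP 2013 = 7370.6 / 1.270 = 5803.62.
Real GDP 2020 = 12131.5 / 1.827 = 6640.12.
Real growth = 6640.12 / 5803.62 − 1 = 0.1441.

14.41%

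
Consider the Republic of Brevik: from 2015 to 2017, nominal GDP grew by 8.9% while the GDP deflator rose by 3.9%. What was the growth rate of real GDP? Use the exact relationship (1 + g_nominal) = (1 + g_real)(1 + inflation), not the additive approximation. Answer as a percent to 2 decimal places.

(1 + g_nom) = (1 + g_real)(1 + π), so g_real = 1.0890 / 1.0390 − 1 = 0.04812.

4.81%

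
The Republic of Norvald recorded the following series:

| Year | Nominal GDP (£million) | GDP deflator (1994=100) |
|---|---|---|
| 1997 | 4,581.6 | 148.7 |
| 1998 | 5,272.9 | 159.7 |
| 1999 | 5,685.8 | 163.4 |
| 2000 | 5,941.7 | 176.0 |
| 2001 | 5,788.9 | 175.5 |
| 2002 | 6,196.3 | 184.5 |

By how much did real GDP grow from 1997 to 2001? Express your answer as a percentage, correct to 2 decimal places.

7.06%

Real GDP 1997 = 4581.6/1.487 = 3081.10.
Real GDP 2001 = 5788.9/1.755 = 3298.52.
Change = 3298.52/3081.10 − 1 = 0.0706.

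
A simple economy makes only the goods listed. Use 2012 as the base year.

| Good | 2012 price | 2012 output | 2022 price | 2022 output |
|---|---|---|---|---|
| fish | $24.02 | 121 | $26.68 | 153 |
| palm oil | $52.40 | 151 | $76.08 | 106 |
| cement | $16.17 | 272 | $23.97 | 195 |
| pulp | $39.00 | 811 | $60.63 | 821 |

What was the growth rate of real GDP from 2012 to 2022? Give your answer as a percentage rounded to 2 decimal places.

Real GDP 2012 = Nominal GDP 2012 = 24.02·121 + 52.40·151 + 16.17·272 + 39.00·811 = 46846.06.
Real GDP 2022 (at 2012 prices) = 24.02·153 + 52.40·106 + 16.17·195 + 39.00·821 = 44401.61.
Real growth = 44401.61/46846.06 − 1 = -0.0522.

-5.22%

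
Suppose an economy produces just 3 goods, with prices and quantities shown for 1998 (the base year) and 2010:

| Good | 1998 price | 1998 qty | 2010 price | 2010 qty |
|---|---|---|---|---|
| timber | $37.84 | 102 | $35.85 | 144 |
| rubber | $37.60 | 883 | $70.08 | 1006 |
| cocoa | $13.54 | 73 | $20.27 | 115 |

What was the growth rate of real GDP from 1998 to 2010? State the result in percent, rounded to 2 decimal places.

Real GDP 1998 = Nominal GDP 1998 = 37.84·102 + 37.60·883 + 13.54·73 = 38048.90.
Real GDP 2010 (at 1998 prices) = 37.84·144 + 37.60·1006 + 13.54·115 = 44831.66.
Real growth = 44831.66/38048.90 − 1 = 0.1783.

17.83%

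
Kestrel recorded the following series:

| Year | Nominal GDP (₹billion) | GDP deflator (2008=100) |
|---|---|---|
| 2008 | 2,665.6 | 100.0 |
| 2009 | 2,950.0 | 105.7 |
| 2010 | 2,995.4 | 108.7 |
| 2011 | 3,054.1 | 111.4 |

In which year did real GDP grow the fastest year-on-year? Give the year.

2009

2009: real = 2950.0/1.057 = 2790.92; growth vs 2008 (2665.60) = 4.70%.
2010: real = 2995.4/1.087 = 2755.66; growth vs 2009 (2790.92) = -1.26%.
2011: real = 3054.1/1.114 = 2741.56; growth vs 2010 (2755.66) = -0.51%.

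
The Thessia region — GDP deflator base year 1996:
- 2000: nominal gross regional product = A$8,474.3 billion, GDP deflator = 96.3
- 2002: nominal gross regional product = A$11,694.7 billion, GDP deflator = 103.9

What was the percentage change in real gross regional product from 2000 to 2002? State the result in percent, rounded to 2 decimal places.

27.91%

Real gross regional product 2000 = 8474.3 / 0.963 = 8799.90.
Real gross regional product 2002 = 11694.7 / 1.039 = 11255.73.
Real growth = 11255.73 / 8799.90 − 1 = 0.2791.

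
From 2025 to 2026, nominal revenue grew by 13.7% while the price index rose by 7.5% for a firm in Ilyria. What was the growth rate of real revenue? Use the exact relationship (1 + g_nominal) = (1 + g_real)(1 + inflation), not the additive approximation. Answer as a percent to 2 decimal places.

(1 + g_nom) = (1 + g_real)(1 + π), so g_real = 1.1370 / 1.0750 − 1 = 0.05767.

5.77%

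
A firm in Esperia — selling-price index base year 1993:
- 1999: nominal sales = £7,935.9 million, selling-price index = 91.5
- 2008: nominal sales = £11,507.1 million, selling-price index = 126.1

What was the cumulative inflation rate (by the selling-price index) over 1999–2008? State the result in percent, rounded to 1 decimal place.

37.8%

Price-level change = 126.1 / 91.5 − 1 = 0.3781.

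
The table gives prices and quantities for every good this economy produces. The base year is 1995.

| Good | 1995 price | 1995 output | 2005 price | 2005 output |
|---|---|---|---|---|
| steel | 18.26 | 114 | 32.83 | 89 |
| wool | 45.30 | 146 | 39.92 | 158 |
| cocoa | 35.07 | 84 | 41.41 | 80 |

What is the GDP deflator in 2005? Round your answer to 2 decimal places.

Nominal GDP 2005 = 32.83·89 + 39.92·158 + 41.41·80 = 12542.03.
Real GDP 2005 (at 1995 prices) = 18.26·89 + 45.30·158 + 35.07·80 = 11588.14.
Deflator = Nominal/Real × 100 = 12542.03/11588.14 × 100 = 108.232.

108.23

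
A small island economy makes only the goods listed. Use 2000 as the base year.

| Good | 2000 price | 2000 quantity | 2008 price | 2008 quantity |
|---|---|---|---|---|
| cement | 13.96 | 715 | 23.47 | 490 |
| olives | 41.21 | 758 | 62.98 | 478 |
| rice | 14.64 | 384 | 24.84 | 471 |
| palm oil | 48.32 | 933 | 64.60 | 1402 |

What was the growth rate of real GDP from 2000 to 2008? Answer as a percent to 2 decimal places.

10.07%

Real GDP 2000 = Nominal GDP 2000 = 13.96·715 + 41.21·758 + 14.64·384 + 48.32·933 = 91922.90.
Real GDP 2008 (at 2000 prices) = 13.96·490 + 41.21·478 + 14.64·471 + 48.32·1402 = 101178.86.
Real growth = 101178.86/91922.90 − 1 = 0.1007.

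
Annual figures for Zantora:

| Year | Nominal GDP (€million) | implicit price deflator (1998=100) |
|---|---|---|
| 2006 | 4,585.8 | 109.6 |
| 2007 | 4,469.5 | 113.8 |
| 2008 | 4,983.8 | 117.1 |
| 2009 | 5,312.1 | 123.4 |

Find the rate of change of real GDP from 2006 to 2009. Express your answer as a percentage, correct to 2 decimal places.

Real GDP 2006 = 4585.8/1.096 = 4184.12.
Real GDP 2009 = 5312.1/1.234 = 4304.78.
Change = 4304.78/4184.12 − 1 = 0.0288.

2.88%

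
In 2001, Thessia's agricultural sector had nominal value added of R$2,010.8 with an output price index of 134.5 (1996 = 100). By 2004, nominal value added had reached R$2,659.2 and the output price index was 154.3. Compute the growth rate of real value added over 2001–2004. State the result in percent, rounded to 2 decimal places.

15.28%

Deflate each year: 2001 → 2010.8/1.345 = 1495.02; 2004 → 2659.2/1.543 = 1723.40.
So real value added changed by 1723.40/1495.02 − 1 = 0.1528, i.e. 15.28%.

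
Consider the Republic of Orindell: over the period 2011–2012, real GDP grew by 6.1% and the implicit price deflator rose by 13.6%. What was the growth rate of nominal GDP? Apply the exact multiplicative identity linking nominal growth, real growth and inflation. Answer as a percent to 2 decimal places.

20.53%

(1 + g_nom) = (1 + g_real)(1 + π) = 1.0610 × 1.1360 = 1.20530.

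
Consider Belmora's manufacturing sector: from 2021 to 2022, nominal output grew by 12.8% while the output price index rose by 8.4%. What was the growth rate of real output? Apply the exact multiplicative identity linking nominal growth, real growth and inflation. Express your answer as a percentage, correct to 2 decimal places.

4.06%

(1 + g_nom) = (1 + g_real)(1 + π), so g_real = 1.1280 / 1.0840 − 1 = 0.04059.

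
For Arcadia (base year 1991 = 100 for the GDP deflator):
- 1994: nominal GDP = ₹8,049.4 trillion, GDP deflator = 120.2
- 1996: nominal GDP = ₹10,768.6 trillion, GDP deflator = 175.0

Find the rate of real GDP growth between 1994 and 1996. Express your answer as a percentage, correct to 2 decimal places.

-8.11%

Deflate each year: 1994 → 8049.4/1.202 = 6696.67; 1996 → 10768.6/1.750 = 6153.49.
So real GDP changed by 6153.49/6696.67 − 1 = -0.0811, i.e. -8.11%.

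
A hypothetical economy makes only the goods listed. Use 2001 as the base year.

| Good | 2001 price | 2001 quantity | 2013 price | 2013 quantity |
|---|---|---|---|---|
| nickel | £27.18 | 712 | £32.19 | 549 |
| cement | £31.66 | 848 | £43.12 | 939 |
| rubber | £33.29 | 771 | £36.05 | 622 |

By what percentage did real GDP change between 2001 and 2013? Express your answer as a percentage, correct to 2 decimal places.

-9.06%

Real GDP 2001 = Nominal GDP 2001 = 27.18·712 + 31.66·848 + 33.29·771 = 71866.43.
Real GDP 2013 (at 2001 prices) = 27.18·549 + 31.66·939 + 33.29·622 = 65356.94.
Real growth = 65356.94/71866.43 − 1 = -0.0906.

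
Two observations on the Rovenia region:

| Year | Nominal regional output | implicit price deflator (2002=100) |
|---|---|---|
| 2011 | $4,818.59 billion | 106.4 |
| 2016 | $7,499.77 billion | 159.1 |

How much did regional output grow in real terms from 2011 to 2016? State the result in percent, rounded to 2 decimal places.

4.09%

Real regional output 2011 = 4818.59 / 1.064 = 4528.75.
Real regional output 2016 = 7499.77 / 1.591 = 4713.87.
Real growth = 4713.87 / 4528.75 − 1 = 0.0409.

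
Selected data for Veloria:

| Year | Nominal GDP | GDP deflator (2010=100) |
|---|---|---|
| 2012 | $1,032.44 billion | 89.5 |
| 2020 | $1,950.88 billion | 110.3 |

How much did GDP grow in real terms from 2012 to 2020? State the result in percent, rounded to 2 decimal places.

Real GDP 2012 = 1032.44 / 0.895 = 1153.56.
Real GDP 2020 = 1950.88 / 1.103 = 1768.70.
Real growth = 1768.70 / 1153.56 − 1 = 0.5333.

53.33%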